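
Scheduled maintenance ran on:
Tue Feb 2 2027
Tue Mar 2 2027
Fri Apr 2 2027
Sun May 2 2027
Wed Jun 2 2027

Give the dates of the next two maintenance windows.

Gaps: 28, 31, 30, 31 days — not constant. Every event is on the 2nd of the month.
Pattern: the 2nd of each month.
July 2027: Fri Jul 2 2027.
Next: August 2027 → Mon Aug 2 2027.

Fri Jul 2 2027, Mon Aug 2 2027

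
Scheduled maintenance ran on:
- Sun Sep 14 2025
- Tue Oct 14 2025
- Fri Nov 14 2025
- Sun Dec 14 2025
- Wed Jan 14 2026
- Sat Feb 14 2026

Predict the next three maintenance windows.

Sat Mar 14 2026, Tue Apr 14 2026, Thu May 14 2026

Each date is the 14th; the gaps (30, 31, 30, 31, 31) track the month lengths.
The rule is the 14th of each month.
Next: March 2026 → Sat Mar 14 2026.
April 2026: Tue Apr 14 2026.
May 2026: Thu May 14 2026.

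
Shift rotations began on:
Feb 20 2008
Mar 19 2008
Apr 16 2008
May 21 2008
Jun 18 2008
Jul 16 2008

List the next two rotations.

These are Wednesdays at 28- or 35-day spacing (28, 28, 35, 28, 28).
The pattern: 3rd Wednesday of the month.
August 2008 — 3rd Wednesday is Aug 20 2008.
September 2008 — 3rd Wednesday is Sep 17 2008.

Aug 20 2008, Sep 17 2008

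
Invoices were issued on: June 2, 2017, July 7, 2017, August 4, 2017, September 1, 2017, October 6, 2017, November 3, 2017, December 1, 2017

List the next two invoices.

January 5, 2018; February 2, 2018

These are Fridays at 28- or 35-day spacing (35, 28, 28, 35, 28, 28).
The pattern: 1st Friday of the month.
January 2018 — 1st Friday is January 5, 2018.
February 2018 — 1st Friday is February 2, 2018.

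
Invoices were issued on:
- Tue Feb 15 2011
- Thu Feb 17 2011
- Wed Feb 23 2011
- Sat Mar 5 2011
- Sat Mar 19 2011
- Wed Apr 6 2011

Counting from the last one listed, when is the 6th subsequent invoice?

Sat Oct 15 2011

Gaps: 2, 6, 10, 14, 18 days — each gap is 4 larger than the previous one.
Next gap: 22 days. Wed Apr 6 2011 + 22 days = Thu Apr 28 2011.
Next gap: 26 days. Thu Apr 28 2011 + 26 days = Tue May 24 2011.
Next gap: 30 days. Tue May 24 2011 + 30 days = Thu Jun 23 2011.
Next gap: 34 days. Thu Jun 23 2011 + 34 days = Wed Jul 27 2011.
Next gap: 38 days. Wed Jul 27 2011 + 38 days = Sat Sep 3 2011.
Next gap: 42 days. Sat Sep 3 2011 + 42 days = Sat Oct 15 2011.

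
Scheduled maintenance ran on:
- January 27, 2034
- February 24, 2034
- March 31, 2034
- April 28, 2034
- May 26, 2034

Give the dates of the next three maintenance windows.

June 30, 2034; July 28, 2034; August 25, 2034

Every date is a Friday; gaps 28, 35, 28, 28 days.
Each is the last Friday of its month (at least one falls on the 29th or later, ruling out '4th Friday').
Last Friday of June 2034: June 30, 2034.
Last Friday of July 2034: July 28, 2034.
Last Friday of August 2034: August 25, 2034.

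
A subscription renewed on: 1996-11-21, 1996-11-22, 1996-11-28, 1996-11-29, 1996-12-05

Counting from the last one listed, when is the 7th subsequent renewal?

1996-12-27

Every event lands on a Thursday or Friday (gaps cycle 1, 6, 1, 6).
So the schedule is: every Thursday and Friday.
The following Friday is 1996-12-06.
Next Thursday: 1996-12-12.
The following Friday is 1996-12-13.
Next Thursday: 1996-12-19.
The following Friday is 1996-12-20.
Next Thursday: 1996-12-26.
Next Friday: 1996-12-27.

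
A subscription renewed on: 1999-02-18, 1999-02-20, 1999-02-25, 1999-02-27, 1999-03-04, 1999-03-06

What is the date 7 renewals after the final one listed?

1999-04-01

Gaps: 2, 5, 2, 5, 2 days — not constant, but cyclic with period 2.
The events fall on every Thursday and Saturday.
The following Thursday is 1999-03-11.
The following Saturday is 1999-03-13.
The following Thursday is 1999-03-18.
The following Saturday is 1999-03-20.
Next Thursday: 1999-03-25.
The following Saturday is 1999-03-27.
Next Thursday: 1999-04-01.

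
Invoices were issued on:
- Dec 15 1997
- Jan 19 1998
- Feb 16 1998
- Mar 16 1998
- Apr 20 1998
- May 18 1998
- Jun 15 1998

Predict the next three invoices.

Jul 20 1998, Aug 17 1998, Sep 21 1998

Gaps: 35, 28, 28, 35, 28, 28 days — a mix of 28 and 35. Every date is a Monday.
Each is the 3rd Monday of its month.
3rd Monday of July 1998: Jul 20 1998.
August 1998 — 3rd Monday is Aug 17 1998.
3rd Monday of September 1998: Sep 21 1998.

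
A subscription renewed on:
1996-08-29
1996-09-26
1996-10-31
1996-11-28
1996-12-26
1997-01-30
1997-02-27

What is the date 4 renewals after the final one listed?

All Thursdays; the gaps (28, 35, 28, 28, 35, 28) vary with month length.
This is the last Thursday of each month.
Last Thursday of March 1997: 1997-03-27.
Last Thursday of April 1997: 1997-04-24.
May 1997 ends with Thursday 1997-05-29.
Last Thursday of June 1997: 1997-06-26.

1997-06-26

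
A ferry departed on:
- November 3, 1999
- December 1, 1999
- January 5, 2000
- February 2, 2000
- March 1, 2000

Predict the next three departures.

April 5, 2000; May 3, 2000; June 7, 2000

All dates are Wednesdays, 28, 35, 28, 28 days apart.
Specifically, the 1st Wednesday of each month.
1st Wednesday of April 2000: April 5, 2000.
1st Wednesday of May 2000: May 3, 2000.
June 2000 — 1st Wednesday is June 7, 2000.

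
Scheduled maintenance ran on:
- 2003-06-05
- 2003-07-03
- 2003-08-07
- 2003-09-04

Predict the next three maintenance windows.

2003-10-02, 2003-11-06, 2003-12-04

These are Thursdays at 28- or 35-day spacing (28, 35, 28).
The pattern: 1st Thursday of the month.
October 2003 — 1st Thursday is 2003-10-02.
November 2003 — 1st Thursday is 2003-11-06.
1st Thursday of December 2003: 2003-12-04.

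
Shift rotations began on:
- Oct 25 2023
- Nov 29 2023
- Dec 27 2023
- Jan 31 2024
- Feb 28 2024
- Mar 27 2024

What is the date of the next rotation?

Apr 24 2024

These are Wednesdays with 35, 28, 35, 28, 28-day gaps.
Each is the final Wednesday of its month — Nov 29 2023 is past the 28th, so '4th Wednesday' doesn't fit.
April 2024 ends with Wednesday Apr 24 2024.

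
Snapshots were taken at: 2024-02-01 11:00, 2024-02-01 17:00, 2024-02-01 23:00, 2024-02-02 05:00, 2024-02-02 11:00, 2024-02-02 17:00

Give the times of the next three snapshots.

The interval is a steady 6 hours (6, 6, 6, 6, 6).
2024-02-02 17:00 + 6 h = 2024-02-02 23:00.
2024-02-02 23:00 + 6 h = 2024-02-03 05:00.
2024-02-03 05:00 + 6 h = 2024-02-03 11:00.

2024-02-02 23:00, 2024-02-03 05:00, 2024-02-03 11:00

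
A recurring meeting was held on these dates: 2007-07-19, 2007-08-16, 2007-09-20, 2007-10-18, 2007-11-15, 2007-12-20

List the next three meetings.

2008-01-17, 2008-02-21, 2008-03-20

All dates are Thursdays, 28, 35, 28, 28, 35 days apart.
Specifically, the 3rd Thursday of each month.
January 2008 — 3rd Thursday is 2008-01-17.
3rd Thursday of February 2008: 2008-02-21.
March 2008 — 3rd Thursday is 2008-03-20.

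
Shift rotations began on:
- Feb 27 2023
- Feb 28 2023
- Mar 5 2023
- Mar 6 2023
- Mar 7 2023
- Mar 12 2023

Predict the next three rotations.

Mar 13 2023, Mar 14 2023, Mar 19 2023

Gaps: 1, 5, 1, 1, 5 days — not constant, but cyclic with period 3.
The events fall on every Monday, Tuesday and Sunday.
Next Monday: Mar 13 2023.
The following Tuesday is Mar 14 2023.
Next Sunday: Mar 19 2023.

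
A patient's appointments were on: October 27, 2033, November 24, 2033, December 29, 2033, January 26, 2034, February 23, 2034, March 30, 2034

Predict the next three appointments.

April 27, 2034; May 25, 2034; June 29, 2034

All Thursdays; the gaps (28, 35, 28, 28, 35) vary with month length.
This is the last Thursday of each month.
Last Thursday of April 2034: April 27, 2034.
May 2034 ends with Thursday May 25, 2034.
June 2034 ends with Thursday June 29, 2034.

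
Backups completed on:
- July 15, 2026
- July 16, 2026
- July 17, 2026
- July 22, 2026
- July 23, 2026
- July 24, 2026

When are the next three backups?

Gaps: 1, 1, 5, 1, 1 days — not constant, but cyclic with period 3.
The events fall on every Wednesday, Thursday and Friday.
The following Wednesday is July 29, 2026.
Next Thursday: July 30, 2026.
Next Friday: July 31, 2026.

July 29, 2026; July 30, 2026; July 31, 2026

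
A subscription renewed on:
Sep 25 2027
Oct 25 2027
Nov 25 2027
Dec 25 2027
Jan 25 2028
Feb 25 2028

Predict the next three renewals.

Mar 25 2028, Apr 25 2028, May 25 2028

Gaps: 30, 31, 30, 31, 31 days — not constant. Every event is on the 25th of the month.
Pattern: the 25th of each month.
Next: March 2028 → Mar 25 2028.
Next: April 2028 → Apr 25 2028.
Next: May 2028 → May 25 2028.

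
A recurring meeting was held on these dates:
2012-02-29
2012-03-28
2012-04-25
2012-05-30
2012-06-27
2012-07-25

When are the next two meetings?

All Wednesdays; the gaps (28, 28, 35, 28, 28) vary with month length.
This is the last Wednesday of each month.
Last Wednesday of August 2012: 2012-08-29.
September 2012 ends with Wednesday 2012-09-26.

2012-08-29, 2012-09-26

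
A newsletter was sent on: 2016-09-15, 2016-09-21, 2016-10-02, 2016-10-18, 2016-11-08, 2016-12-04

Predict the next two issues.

The spacing grows by 5 each time: 6, 11, 16, 21, 26 days.
Next gap: 31 days. 2016-12-04 + 31 days = 2017-01-04.
Next gap: 36 days. 2017-01-04 + 36 days = 2017-02-09.

2017-01-04, 2017-02-09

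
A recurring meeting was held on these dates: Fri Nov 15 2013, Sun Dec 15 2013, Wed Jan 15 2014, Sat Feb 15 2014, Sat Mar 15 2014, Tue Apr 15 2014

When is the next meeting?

Each date is the 15th; the gaps (30, 31, 31, 28, 31) track the month lengths.
The rule is the 15th of each month.
Next: May 2014 → Thu May 15 2014.

Thu May 15 2014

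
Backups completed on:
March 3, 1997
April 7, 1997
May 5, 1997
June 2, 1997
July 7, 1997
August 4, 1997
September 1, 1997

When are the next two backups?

These are Mondays at 28- or 35-day spacing (35, 28, 28, 35, 28, 28).
The pattern: 1st Monday of the month.
1st Monday of October 1997: October 6, 1997.
November 1997 — 1st Monday is November 3, 1997.

October 6, 1997; November 3, 1997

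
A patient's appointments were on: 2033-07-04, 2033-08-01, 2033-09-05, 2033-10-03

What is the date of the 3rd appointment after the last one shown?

2034-01-02

Gaps: 28, 35, 28 days — a mix of 28 and 35. Every date is a Monday.
Each is the 1st Monday of its month.
November 2033 — 1st Monday is 2033-11-07.
1st Monday of December 2033: 2033-12-05.
1st Monday of January 2034: 2034-01-02.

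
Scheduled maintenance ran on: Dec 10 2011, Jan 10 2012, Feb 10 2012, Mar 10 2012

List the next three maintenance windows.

Gaps: 31, 31, 29 days — not constant. Every event is on the 10th of the month.
Pattern: the 10th of each month.
April 2012: Apr 10 2012.
May 2012: May 10 2012.
June 2012: Jun 10 2012.

Apr 10 2012, May 10 2012, Jun 10 2012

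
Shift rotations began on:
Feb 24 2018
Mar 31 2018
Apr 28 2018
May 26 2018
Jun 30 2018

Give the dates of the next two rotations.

These are Saturdays with 35, 28, 28, 35-day gaps.
Each is the final Saturday of its month — Mar 31 2018 is past the 28th, so '4th Saturday' doesn't fit.
Last Saturday of July 2018: Jul 28 2018.
August 2018 ends with Saturday Aug 25 2018.

Jul 28 2018, Aug 25 2018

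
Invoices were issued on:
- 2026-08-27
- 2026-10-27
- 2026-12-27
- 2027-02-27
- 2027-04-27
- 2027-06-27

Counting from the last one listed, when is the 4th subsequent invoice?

Each date is the 27th; the gaps (61, 61, 62, 59, 61) track the month lengths.
The rule is the 27th of every 2 months.
August 2027: 2027-08-27.
Next: October 2027 → 2027-10-27.
Next: December 2027 → 2027-12-27.
Next: February 2028 → 2028-02-27.

2028-02-27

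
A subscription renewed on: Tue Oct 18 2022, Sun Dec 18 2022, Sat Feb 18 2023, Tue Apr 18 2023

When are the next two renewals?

Sun Jun 18 2023, Fri Aug 18 2023

Each date is the 18th; the gaps (61, 62, 59) track the month lengths.
The rule is the 18th of every 2 months.
June 2023: Sun Jun 18 2023.
Next: August 2023 → Fri Aug 18 2023.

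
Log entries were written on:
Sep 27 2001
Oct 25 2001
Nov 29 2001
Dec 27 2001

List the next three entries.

Jan 31 2002, Feb 28 2002, Mar 28 2002

All Thursdays; the gaps (28, 35, 28) vary with month length.
This is the last Thursday of each month.
January 2002 ends with Thursday Jan 31 2002.
Last Thursday of February 2002: Feb 28 2002.
Last Thursday of March 2002: Mar 28 2002.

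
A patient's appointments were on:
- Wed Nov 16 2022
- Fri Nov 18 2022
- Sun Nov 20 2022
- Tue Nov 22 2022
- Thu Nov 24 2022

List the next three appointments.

Sat Nov 26 2022, Mon Nov 28 2022, Wed Nov 30 2022

The spacing is 2, 2, 2, 2 days — always 2 days.
Thu Nov 24 2022 + 2 days = Sat Nov 26 2022.
Sat Nov 26 2022 + 2 days = Mon Nov 28 2022.
Mon Nov 28 2022 + 2 days = Wed Nov 30 2022.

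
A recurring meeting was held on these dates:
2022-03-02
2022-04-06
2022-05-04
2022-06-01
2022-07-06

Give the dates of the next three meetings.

2022-08-03, 2022-09-07, 2022-10-05

Gaps: 35, 28, 28, 35 days — a mix of 28 and 35. Every date is a Wednesday.
Each is the 1st Wednesday of its month.
1st Wednesday of August 2022: 2022-08-03.
September 2022 — 1st Wednesday is 2022-09-07.
1st Wednesday of October 2022: 2022-10-05.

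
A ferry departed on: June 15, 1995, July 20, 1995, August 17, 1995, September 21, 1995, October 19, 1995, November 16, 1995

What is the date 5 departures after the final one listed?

April 18, 1996

Gaps: 35, 28, 35, 28, 28 days — a mix of 28 and 35. Every date is a Thursday.
Each is the 3rd Thursday of its month.
3rd Thursday of December 1995: December 21, 1995.
January 1996 — 3rd Thursday is January 18, 1996.
February 1996 — 3rd Thursday is February 15, 1996.
March 1996 — 3rd Thursday is March 21, 1996.
April 1996 — 3rd Thursday is April 18, 1996.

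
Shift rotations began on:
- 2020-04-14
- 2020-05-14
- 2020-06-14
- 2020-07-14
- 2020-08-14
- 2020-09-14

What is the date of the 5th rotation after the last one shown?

2021-02-14

The day-of-month is always 14 (30, 31, 30, 31, 31 days between events).
So this recurs on the 14th of each month.
Next: October 2020 → 2020-10-14.
Next: November 2020 → 2020-11-14.
Next: December 2020 → 2020-12-14.
Next: January 2021 → 2021-01-14.
February 2021: 2021-02-14.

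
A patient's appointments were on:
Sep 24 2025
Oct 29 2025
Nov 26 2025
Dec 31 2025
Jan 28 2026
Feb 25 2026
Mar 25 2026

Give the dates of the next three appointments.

All Wednesdays; the gaps (35, 28, 35, 28, 28, 28) vary with month length.
This is the last Wednesday of each month.
April 2026 ends with Wednesday Apr 29 2026.
Last Wednesday of May 2026: May 27 2026.
Last Wednesday of June 2026: Jun 24 2026.

Apr 29 2026, May 27 2026, Jun 24 2026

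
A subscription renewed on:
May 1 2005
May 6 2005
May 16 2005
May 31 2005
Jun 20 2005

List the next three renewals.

Gaps: 5, 10, 15, 20 days — each gap is 5 larger than the previous one.
Next gap: 25 days. Jun 20 2005 + 25 days = Jul 15 2005.
Next gap: 30 days. Jul 15 2005 + 30 days = Aug 14 2005.
Next gap: 35 days. Aug 14 2005 + 35 days = Sep 18 2005.

Jul 15 2005, Aug 14 2005, Sep 18 2005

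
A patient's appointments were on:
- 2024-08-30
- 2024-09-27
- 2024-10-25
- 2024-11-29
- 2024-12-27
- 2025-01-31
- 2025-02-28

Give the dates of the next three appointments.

Every date is a Friday; gaps 28, 28, 35, 28, 35, 28 days.
Each is the last Friday of its month (at least one falls on the 29th or later, ruling out '4th Friday').
March 2025 ends with Friday 2025-03-28.
April 2025 ends with Friday 2025-04-25.
May 2025 ends with Friday 2025-05-30.

2025-03-28, 2025-04-25, 2025-05-30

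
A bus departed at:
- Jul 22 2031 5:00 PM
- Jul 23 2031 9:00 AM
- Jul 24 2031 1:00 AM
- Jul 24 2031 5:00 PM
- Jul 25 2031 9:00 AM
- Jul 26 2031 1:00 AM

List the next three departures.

Jul 26 2031 5:00 PM, Jul 27 2031 9:00 AM, Jul 28 2031 1:00 AM

Spacing: 16, 16, 16, 16, 16 h — constant 16 h.
Jul 26 2031 1:00 AM + 16 h = Jul 26 2031 5:00 PM.
Jul 26 2031 5:00 PM + 16 h = Jul 27 2031 9:00 AM.
Jul 27 2031 9:00 AM + 16 h = Jul 28 2031 1:00 AM.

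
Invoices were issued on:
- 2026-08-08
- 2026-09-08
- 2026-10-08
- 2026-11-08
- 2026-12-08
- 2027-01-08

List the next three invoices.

2027-02-08, 2027-03-08, 2027-04-08

The day-of-month is always 8 (31, 30, 31, 30, 31 days between events).
So this recurs on the 8th of each month.
February 2027: 2027-02-08.
March 2027: 2027-03-08.
April 2027: 2027-04-08.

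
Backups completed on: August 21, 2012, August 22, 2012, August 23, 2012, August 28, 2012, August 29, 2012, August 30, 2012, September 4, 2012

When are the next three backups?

Gaps: 1, 1, 5, 1, 1, 5 days — not constant, but cyclic with period 3.
The events fall on every Tuesday, Wednesday and Thursday.
The following Wednesday is September 5, 2012.
The following Thursday is September 6, 2012.
Next Tuesday: September 11, 2012.

September 5, 2012; September 6, 2012; September 11, 2012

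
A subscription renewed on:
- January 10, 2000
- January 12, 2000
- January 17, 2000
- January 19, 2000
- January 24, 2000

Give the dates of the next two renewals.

January 26, 2000; January 31, 2000

Gaps: 2, 5, 2, 5 days — not constant, but cyclic with period 2.
The events fall on every Monday and Wednesday.
Next Wednesday: January 26, 2000.
The following Monday is January 31, 2000.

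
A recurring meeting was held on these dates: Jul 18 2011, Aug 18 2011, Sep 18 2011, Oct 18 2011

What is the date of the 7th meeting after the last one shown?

May 18 2012

The day-of-month is always 18 (31, 31, 30 days between events).
So this recurs on the 18th of each month.
Next: November 2011 → Nov 18 2011.
December 2011: Dec 18 2011.
Next: January 2012 → Jan 18 2012.
Next: February 2012 → Feb 18 2012.
March 2012: Mar 18 2012.
April 2012: Apr 18 2012.
Next: May 2012 → May 18 2012.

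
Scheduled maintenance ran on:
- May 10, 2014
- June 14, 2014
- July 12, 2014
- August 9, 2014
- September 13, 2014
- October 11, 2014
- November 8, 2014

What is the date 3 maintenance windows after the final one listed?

February 14, 2015

All dates are Saturdays, 35, 28, 28, 35, 28, 28 days apart.
Specifically, the 2nd Saturday of each month.
December 2014 — 2nd Saturday is December 13, 2014.
January 2015 — 2nd Saturday is January 10, 2015.
February 2015 — 2nd Saturday is February 14, 2015.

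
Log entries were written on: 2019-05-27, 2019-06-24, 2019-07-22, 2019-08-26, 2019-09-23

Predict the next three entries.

All dates are Mondays, 28, 28, 35, 28 days apart.
Specifically, the 4th Monday of each month.
4th Monday of October 2019: 2019-10-28.
4th Monday of November 2019: 2019-11-25.
4th Monday of December 2019: 2019-12-23.

2019-10-28, 2019-11-25, 2019-12-23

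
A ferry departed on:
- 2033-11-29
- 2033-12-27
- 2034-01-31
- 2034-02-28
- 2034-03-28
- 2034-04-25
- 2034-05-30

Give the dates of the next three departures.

All Tuesdays; the gaps (28, 35, 28, 28, 28, 35) vary with month length.
This is the last Tuesday of each month.
June 2034 ends with Tuesday 2034-06-27.
July 2034 ends with Tuesday 2034-07-25.
August 2034 ends with Tuesday 2034-08-29.

2034-06-27, 2034-07-25, 2034-08-29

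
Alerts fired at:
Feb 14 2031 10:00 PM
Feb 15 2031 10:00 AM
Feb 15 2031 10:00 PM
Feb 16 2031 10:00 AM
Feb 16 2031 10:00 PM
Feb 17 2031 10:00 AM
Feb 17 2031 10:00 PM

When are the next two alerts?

Spacing: 12, 12, 12, 12, 12, 12 h — constant 12 h.
Feb 17 2031 10:00 PM + 12 h = Feb 18 2031 10:00 AM.
Feb 18 2031 10:00 AM + 12 h = Feb 18 2031 10:00 PM.

Feb 18 2031 10:00 AM, Feb 18 2031 10:00 PM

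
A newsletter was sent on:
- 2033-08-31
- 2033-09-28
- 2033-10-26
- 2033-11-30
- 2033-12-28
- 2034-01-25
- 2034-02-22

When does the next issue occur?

All Wednesdays; the gaps (28, 28, 35, 28, 28, 28) vary with month length.
This is the last Wednesday of each month.
March 2034 ends with Wednesday 2034-03-29.

2034-03-29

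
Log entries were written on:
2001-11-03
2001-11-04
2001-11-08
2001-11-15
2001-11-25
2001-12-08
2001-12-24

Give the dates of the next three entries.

2002-01-12, 2002-02-03, 2002-02-28

The spacing grows by 3 each time: 1, 4, 7, 10, 13, 16 days.
Next gap: 19 days. 2001-12-24 + 19 days = 2002-01-12.
Next gap: 22 days. 2002-01-12 + 22 days = 2002-02-03.
Next gap: 25 days. 2002-02-03 + 25 days = 2002-02-28.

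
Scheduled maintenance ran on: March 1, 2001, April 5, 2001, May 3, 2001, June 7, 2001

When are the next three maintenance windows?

July 5, 2001; August 2, 2001; September 6, 2001

These are Thursdays at 28- or 35-day spacing (35, 28, 35).
The pattern: 1st Thursday of the month.
July 2001 — 1st Thursday is July 5, 2001.
August 2001 — 1st Thursday is August 2, 2001.
1st Thursday of September 2001: September 6, 2001.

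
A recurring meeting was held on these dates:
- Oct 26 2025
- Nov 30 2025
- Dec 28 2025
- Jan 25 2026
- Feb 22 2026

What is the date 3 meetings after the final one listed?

All Sundays; the gaps (35, 28, 28, 28) vary with month length.
This is the last Sunday of each month.
March 2026 ends with Sunday Mar 29 2026.
April 2026 ends with Sunday Apr 26 2026.
May 2026 ends with Sunday May 31 2026.

May 31 2026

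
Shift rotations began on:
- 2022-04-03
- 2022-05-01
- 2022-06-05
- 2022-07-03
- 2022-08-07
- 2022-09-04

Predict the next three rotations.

2022-10-02, 2022-11-06, 2022-12-04

Gaps: 28, 35, 28, 35, 28 days — a mix of 28 and 35. Every date is a Sunday.
Each is the 1st Sunday of its month.
October 2022 — 1st Sunday is 2022-10-02.
1st Sunday of November 2022: 2022-11-06.
1st Sunday of December 2022: 2022-12-04.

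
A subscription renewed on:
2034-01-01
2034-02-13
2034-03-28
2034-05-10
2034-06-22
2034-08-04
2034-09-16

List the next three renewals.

Every event comes 43 days after the last (43, 43, 43, 43, 43, 43).
2034-09-16 + 43 days = 2034-10-29.
2034-10-29 + 43 days = 2034-12-11.
2034-12-11 + 43 days = 2035-01-23.

2034-10-29, 2034-12-11, 2035-01-23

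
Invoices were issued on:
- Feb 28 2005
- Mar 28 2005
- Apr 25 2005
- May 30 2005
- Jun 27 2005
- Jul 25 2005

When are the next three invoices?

All Mondays; the gaps (28, 28, 35, 28, 28) vary with month length.
This is the last Monday of each month.
August 2005 ends with Monday Aug 29 2005.
September 2005 ends with Monday Sep 26 2005.
October 2005 ends with Monday Oct 31 2005.

Aug 29 2005, Sep 26 2005, Oct 31 2005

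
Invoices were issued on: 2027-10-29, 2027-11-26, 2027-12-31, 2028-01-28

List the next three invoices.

These are Fridays with 28, 35, 28-day gaps.
Each is the final Friday of its month — 2027-10-29 is past the 28th, so '4th Friday' doesn't fit.
Last Friday of February 2028: 2028-02-25.
March 2028 ends with Friday 2028-03-31.
Last Friday of April 2028: 2028-04-28.

2028-02-25, 2028-03-31, 2028-04-28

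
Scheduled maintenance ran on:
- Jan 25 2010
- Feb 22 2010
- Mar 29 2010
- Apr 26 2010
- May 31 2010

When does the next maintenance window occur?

Every date is a Monday; gaps 28, 35, 28, 35 days.
Each is the last Monday of its month (at least one falls on the 29th or later, ruling out '4th Monday').
Last Monday of June 2010: Jun 28 2010.

Jun 28 2010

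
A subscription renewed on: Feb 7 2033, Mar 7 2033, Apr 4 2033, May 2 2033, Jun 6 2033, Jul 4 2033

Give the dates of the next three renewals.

These are Mondays at 28- or 35-day spacing (28, 28, 28, 35, 28).
The pattern: 1st Monday of the month.
August 2033 — 1st Monday is Aug 1 2033.
September 2033 — 1st Monday is Sep 5 2033.
October 2033 — 1st Monday is Oct 3 2033.

Aug 1 2033, Sep 5 2033, Oct 3 2033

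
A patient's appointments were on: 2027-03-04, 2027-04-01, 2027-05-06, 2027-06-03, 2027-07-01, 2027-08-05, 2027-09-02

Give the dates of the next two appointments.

These are Thursdays at 28- or 35-day spacing (28, 35, 28, 28, 35, 28).
The pattern: 1st Thursday of the month.
October 2027 — 1st Thursday is 2027-10-07.
November 2027 — 1st Thursday is 2027-11-04.

2027-10-07, 2027-11-04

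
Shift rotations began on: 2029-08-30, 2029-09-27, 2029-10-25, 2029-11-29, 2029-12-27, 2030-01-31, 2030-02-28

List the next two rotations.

All Thursdays; the gaps (28, 28, 35, 28, 35, 28) vary with month length.
This is the last Thursday of each month.
Last Thursday of March 2030: 2030-03-28.
April 2030 ends with Thursday 2030-04-25.

2030-03-28, 2030-04-25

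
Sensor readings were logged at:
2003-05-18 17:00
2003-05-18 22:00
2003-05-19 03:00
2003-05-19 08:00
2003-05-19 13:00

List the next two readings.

2003-05-19 18:00, 2003-05-19 23:00

Gaps: 5, 5, 5, 5 hours — each event is 5 hours after the previous one.
2003-05-19 13:00 + 5 h = 2003-05-19 18:00.
2003-05-19 18:00 + 5 h = 2003-05-19 23:00.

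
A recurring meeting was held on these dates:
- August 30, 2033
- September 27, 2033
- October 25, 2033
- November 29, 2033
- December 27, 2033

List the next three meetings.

All Tuesdays; the gaps (28, 28, 35, 28) vary with month length.
This is the last Tuesday of each month.
January 2034 ends with Tuesday January 31, 2034.
February 2034 ends with Tuesday February 28, 2034.
March 2034 ends with Tuesday March 28, 2034.

January 31, 2034; February 28, 2034; March 28, 2034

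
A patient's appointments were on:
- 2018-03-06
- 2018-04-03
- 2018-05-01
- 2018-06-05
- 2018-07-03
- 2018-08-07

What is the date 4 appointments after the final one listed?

All dates are Tuesdays, 28, 28, 35, 28, 35 days apart.
Specifically, the 1st Tuesday of each month.
September 2018 — 1st Tuesday is 2018-09-04.
October 2018 — 1st Tuesday is 2018-10-02.
1st Tuesday of November 2018: 2018-11-06.
December 2018 — 1st Tuesday is 2018-12-04.

2018-12-04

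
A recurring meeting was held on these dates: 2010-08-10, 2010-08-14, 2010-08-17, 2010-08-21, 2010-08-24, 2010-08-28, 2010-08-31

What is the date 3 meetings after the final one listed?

The gap pattern 4, 3, 4, 3, 4, 3 repeats every 2 events.
These are the Tuesdays and Saturdays of each week.
Next Saturday: 2010-09-04.
The following Tuesday is 2010-09-07.
The following Saturday is 2010-09-11.

2010-09-11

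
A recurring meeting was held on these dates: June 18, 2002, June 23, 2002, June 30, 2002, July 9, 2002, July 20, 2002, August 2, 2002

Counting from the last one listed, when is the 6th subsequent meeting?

The spacing grows by 2 each time: 5, 7, 9, 11, 13 days.
Next gap: 15 days. August 2, 2002 + 15 days = August 17, 2002.
Next gap: 17 days. August 17, 2002 + 17 days = September 3, 2002.
Next gap: 19 days. September 3, 2002 + 19 days = September 22, 2002.
Next gap: 21 days. September 22, 2002 + 21 days = October 13, 2002.
Next gap: 23 days. October 13, 2002 + 23 days = November 5, 2002.
Next gap: 25 days. November 5, 2002 + 25 days = November 30, 2002.

November 30, 2002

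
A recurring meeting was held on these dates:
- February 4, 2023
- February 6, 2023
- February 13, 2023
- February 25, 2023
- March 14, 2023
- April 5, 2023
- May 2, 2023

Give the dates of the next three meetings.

June 3, 2023; July 10, 2023; August 21, 2023

The spacing grows by 5 each time: 2, 7, 12, 17, 22, 27 days.
Next gap: 32 days. May 2, 2023 + 32 days = June 3, 2023.
Next gap: 37 days. June 3, 2023 + 37 days = July 10, 2023.
Next gap: 42 days. July 10, 2023 + 42 days = August 21, 2023.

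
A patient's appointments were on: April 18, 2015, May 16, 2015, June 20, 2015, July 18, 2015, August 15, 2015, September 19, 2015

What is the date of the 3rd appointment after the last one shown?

Gaps: 28, 35, 28, 28, 35 days — a mix of 28 and 35. Every date is a Saturday.
Each is the 3rd Saturday of its month.
3rd Saturday of October 2015: October 17, 2015.
3rd Saturday of November 2015: November 21, 2015.
3rd Saturday of December 2015: December 19, 2015.

December 19, 2015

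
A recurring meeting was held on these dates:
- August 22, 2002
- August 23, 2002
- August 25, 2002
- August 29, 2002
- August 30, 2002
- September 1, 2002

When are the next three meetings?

The gap pattern 1, 2, 4, 1, 2 repeats every 3 events.
These are the Thursdays, Fridays and Sundays of each week.
Next Thursday: September 5, 2002.
The following Friday is September 6, 2002.
Next Sunday: September 8, 2002.

September 5, 2002; September 6, 2002; September 8, 2002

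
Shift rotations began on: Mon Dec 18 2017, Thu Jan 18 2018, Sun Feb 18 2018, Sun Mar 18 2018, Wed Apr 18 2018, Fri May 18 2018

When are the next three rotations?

Gaps: 31, 31, 28, 31, 30 days — not constant. Every event is on the 18th of the month.
Pattern: the 18th of each month.
June 2018: Mon Jun 18 2018.
Next: July 2018 → Wed Jul 18 2018.
August 2018: Sat Aug 18 2018.

Mon Jun 18 2018, Wed Jul 18 2018, Sat Aug 18 2018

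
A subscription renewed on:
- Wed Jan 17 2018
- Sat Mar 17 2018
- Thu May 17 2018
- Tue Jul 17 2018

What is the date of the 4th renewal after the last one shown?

Gaps: 59, 61, 61 days — not constant. Every event is on the 17th of the month.
Pattern: the 17th of every 2 months.
Next: September 2018 → Mon Sep 17 2018.
Next: November 2018 → Sat Nov 17 2018.
January 2019: Thu Jan 17 2019.
March 2019: Sun Mar 17 2019.

Sun Mar 17 2019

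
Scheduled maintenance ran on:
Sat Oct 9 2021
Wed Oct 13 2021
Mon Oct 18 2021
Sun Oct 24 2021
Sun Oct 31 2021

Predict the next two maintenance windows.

Mon Nov 8 2021, Wed Nov 17 2021

Intervals are 4, 5, 6, 7 days — an arithmetic progression with common difference 1.
Next gap: 8 days. Sun Oct 31 2021 + 8 days = Mon Nov 8 2021.
Next gap: 9 days. Mon Nov 8 2021 + 9 days = Wed Nov 17 2021.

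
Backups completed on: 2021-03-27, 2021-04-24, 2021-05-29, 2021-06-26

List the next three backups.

These are Saturdays with 28, 35, 28-day gaps.
Each is the final Saturday of its month — 2021-05-29 is past the 28th, so '4th Saturday' doesn't fit.
July 2021 ends with Saturday 2021-07-31.
Last Saturday of August 2021: 2021-08-28.
September 2021 ends with Saturday 2021-09-25.

2021-07-31, 2021-08-28, 2021-09-25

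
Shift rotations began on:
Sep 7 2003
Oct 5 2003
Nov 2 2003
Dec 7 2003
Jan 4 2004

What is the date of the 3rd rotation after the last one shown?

These are Sundays at 28- or 35-day spacing (28, 28, 35, 28).
The pattern: 1st Sunday of the month.
1st Sunday of February 2004: Feb 1 2004.
1st Sunday of March 2004: Mar 7 2004.
1st Sunday of April 2004: Apr 4 2004.

Apr 4 2004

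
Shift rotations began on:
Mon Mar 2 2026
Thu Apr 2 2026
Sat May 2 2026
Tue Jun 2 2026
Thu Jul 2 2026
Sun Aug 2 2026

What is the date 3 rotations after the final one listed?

The day-of-month is always 2 (31, 30, 31, 30, 31 days between events).
So this recurs on the 2nd of each month.
September 2026: Wed Sep 2 2026.
Next: October 2026 → Fri Oct 2 2026.
Next: November 2026 → Mon Nov 2 2026.

Mon Nov 2 2026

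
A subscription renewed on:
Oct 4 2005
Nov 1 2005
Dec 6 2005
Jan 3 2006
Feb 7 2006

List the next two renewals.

These are Tuesdays at 28- or 35-day spacing (28, 35, 28, 35).
The pattern: 1st Tuesday of the month.
March 2006 — 1st Tuesday is Mar 7 2006.
April 2006 — 1st Tuesday is Apr 4 2006.

Mar 7 2006, Apr 4 2006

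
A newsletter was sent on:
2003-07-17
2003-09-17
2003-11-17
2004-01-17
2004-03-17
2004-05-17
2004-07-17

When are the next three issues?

The day-of-month is always 17 (62, 61, 61, 60, 61, 61 days between events).
So this recurs on the 17th of every 2 months.
Next: September 2004 → 2004-09-17.
November 2004: 2004-11-17.
Next: January 2005 → 2005-01-17.

2004-09-17, 2004-11-17, 2005-01-17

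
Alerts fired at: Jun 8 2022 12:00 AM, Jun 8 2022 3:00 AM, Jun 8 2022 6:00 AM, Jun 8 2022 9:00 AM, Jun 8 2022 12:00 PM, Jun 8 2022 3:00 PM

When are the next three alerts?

Spacing: 3, 3, 3, 3, 3 h — constant 3 h.
Jun 8 2022 3:00 PM + 3 h = Jun 8 2022 6:00 PM.
Jun 8 2022 6:00 PM + 3 h = Jun 8 2022 9:00 PM.
Jun 8 2022 9:00 PM + 3 h = Jun 9 2022 12:00 AM.

Jun 8 2022 6:00 PM, Jun 8 2022 9:00 PM, Jun 9 2022 12:00 AM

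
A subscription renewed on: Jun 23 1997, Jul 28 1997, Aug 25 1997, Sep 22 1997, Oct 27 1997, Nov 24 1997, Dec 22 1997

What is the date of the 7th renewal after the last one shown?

Jul 27 1998

All dates are Mondays, 35, 28, 28, 35, 28, 28 days apart.
Specifically, the 4th Monday of each month.
January 1998 — 4th Monday is Jan 26 1998.
4th Monday of February 1998: Feb 23 1998.
4th Monday of March 1998: Mar 23 1998.
4th Monday of April 1998: Apr 27 1998.
May 1998 — 4th Monday is May 25 1998.
4th Monday of June 1998: Jun 22 1998.
4th Monday of July 1998: Jul 27 1998.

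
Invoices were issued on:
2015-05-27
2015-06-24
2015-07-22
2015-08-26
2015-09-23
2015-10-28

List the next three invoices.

All dates are Wednesdays, 28, 28, 35, 28, 35 days apart.
Specifically, the 4th Wednesday of each month.
November 2015 — 4th Wednesday is 2015-11-25.
December 2015 — 4th Wednesday is 2015-12-23.
January 2016 — 4th Wednesday is 2016-01-27.

2015-11-25, 2015-12-23, 2016-01-27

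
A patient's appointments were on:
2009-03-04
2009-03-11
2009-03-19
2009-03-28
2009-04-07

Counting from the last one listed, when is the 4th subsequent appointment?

2009-05-27

Gaps: 7, 8, 9, 10 days — each gap is 1 larger than the previous one.
Next gap: 11 days. 2009-04-07 + 11 days = 2009-04-18.
Next gap: 12 days. 2009-04-18 + 12 days = 2009-04-30.
Next gap: 13 days. 2009-04-30 + 13 days = 2009-05-13.
Next gap: 14 days. 2009-05-13 + 14 days = 2009-05-27.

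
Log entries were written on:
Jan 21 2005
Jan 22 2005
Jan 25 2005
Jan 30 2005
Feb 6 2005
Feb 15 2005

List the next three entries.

The spacing grows by 2 each time: 1, 3, 5, 7, 9 days.
Next gap: 11 days. Feb 15 2005 + 11 days = Feb 26 2005.
Next gap: 13 days. Feb 26 2005 + 13 days = Mar 11 2005.
Next gap: 15 days. Mar 11 2005 + 15 days = Mar 26 2005.

Feb 26 2005, Mar 11 2005, Mar 26 2005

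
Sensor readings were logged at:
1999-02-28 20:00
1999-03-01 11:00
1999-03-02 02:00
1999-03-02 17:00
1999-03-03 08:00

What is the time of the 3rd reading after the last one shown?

1999-03-05 05:00

Gaps: 15, 15, 15, 15 hours — each event is 15 hours after the previous one.
1999-03-03 08:00 + 15 h = 1999-03-03 23:00.
1999-03-03 23:00 + 15 h = 1999-03-04 14:00.
1999-03-04 14:00 + 15 h = 1999-03-05 05:00.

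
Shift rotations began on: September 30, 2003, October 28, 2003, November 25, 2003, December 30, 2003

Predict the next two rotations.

January 27, 2004; February 24, 2004

These are Tuesdays with 28, 28, 35-day gaps.
Each is the final Tuesday of its month — September 30, 2003 is past the 28th, so '4th Tuesday' doesn't fit.
January 2004 ends with Tuesday January 27, 2004.
Last Tuesday of February 2004: February 24, 2004.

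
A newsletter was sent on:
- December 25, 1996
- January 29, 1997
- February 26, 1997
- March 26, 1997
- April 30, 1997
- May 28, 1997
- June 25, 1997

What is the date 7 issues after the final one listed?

These are Wednesdays with 35, 28, 28, 35, 28, 28-day gaps.
Each is the final Wednesday of its month — January 29, 1997 is past the 28th, so '4th Wednesday' doesn't fit.
Last Wednesday of July 1997: July 30, 1997.
Last Wednesday of August 1997: August 27, 1997.
Last Wednesday of September 1997: September 24, 1997.
October 1997 ends with Wednesday October 29, 1997.
Last Wednesday of November 1997: November 26, 1997.
December 1997 ends with Wednesday December 31, 1997.
Last Wednesday of January 1998: January 28, 1998.

January 28, 1998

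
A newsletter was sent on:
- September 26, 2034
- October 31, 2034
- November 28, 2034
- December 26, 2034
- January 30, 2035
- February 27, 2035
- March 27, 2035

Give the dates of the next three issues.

These are Tuesdays with 35, 28, 28, 35, 28, 28-day gaps.
Each is the final Tuesday of its month — October 31, 2034 is past the 28th, so '4th Tuesday' doesn't fit.
Last Tuesday of April 2035: April 24, 2035.
May 2035 ends with Tuesday May 29, 2035.
June 2035 ends with Tuesday June 26, 2035.

April 24, 2035; May 29, 2035; June 26, 2035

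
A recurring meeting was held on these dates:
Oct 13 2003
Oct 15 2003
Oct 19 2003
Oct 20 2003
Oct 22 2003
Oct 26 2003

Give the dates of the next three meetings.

Gaps: 2, 4, 1, 2, 4 days — not constant, but cyclic with period 3.
The events fall on every Monday, Wednesday and Sunday.
Next Monday: Oct 27 2003.
The following Wednesday is Oct 29 2003.
The following Sunday is Nov 2 2003.

Oct 27 2003, Oct 29 2003, Nov 2 2003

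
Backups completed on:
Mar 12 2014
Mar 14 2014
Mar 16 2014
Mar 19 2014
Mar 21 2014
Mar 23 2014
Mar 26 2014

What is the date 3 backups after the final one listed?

Apr 2 2014

Every event lands on a Wednesday or Friday or Sunday (gaps cycle 2, 2, 3, 2, 2, 3).
So the schedule is: every Wednesday, Friday and Sunday.
The following Friday is Mar 28 2014.
Next Sunday: Mar 30 2014.
Next Wednesday: Apr 2 2014.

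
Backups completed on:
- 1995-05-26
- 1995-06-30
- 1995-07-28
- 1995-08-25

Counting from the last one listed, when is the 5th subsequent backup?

1996-01-26

Every date is a Friday; gaps 35, 28, 28 days.
Each is the last Friday of its month (at least one falls on the 29th or later, ruling out '4th Friday').
Last Friday of September 1995: 1995-09-29.
Last Friday of October 1995: 1995-10-27.
November 1995 ends with Friday 1995-11-24.
December 1995 ends with Friday 1995-12-29.
January 1996 ends with Friday 1996-01-26.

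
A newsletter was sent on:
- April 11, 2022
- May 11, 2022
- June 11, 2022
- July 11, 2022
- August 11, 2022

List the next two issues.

The day-of-month is always 11 (30, 31, 30, 31 days between events).
So this recurs on the 11th of each month.
September 2022: September 11, 2022.
Next: October 2022 → October 11, 2022.

September 11, 2022; October 11, 2022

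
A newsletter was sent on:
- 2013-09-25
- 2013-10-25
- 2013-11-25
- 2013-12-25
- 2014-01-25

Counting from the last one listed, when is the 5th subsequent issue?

2014-06-25

Gaps: 30, 31, 30, 31 days — not constant. Every event is on the 25th of the month.
Pattern: the 25th of each month.
February 2014: 2014-02-25.
Next: March 2014 → 2014-03-25.
April 2014: 2014-04-25.
May 2014: 2014-05-25.
June 2014: 2014-06-25.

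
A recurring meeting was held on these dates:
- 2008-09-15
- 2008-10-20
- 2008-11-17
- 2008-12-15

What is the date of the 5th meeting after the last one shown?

Gaps: 35, 28, 28 days — a mix of 28 and 35. Every date is a Monday.
Each is the 3rd Monday of its month.
3rd Monday of January 2009: 2009-01-19.
3rd Monday of February 2009: 2009-02-16.
3rd Monday of March 2009: 2009-03-16.
3rd Monday of April 2009: 2009-04-20.
3rd Monday of May 2009: 2009-05-18.

2009-05-18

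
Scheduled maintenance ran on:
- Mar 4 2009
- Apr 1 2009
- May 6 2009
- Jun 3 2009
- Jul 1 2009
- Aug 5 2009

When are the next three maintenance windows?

All dates are Wednesdays, 28, 35, 28, 28, 35 days apart.
Specifically, the 1st Wednesday of each month.
1st Wednesday of September 2009: Sep 2 2009.
October 2009 — 1st Wednesday is Oct 7 2009.
November 2009 — 1st Wednesday is Nov 4 2009.

Sep 2 2009, Oct 7 2009, Nov 4 2009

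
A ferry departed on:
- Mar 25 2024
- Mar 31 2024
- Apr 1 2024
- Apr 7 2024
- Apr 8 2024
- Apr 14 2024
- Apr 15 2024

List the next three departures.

The gap pattern 6, 1, 6, 1, 6, 1 repeats every 2 events.
These are the Mondays and Sundays of each week.
Next Sunday: Apr 21 2024.
Next Monday: Apr 22 2024.
Next Sunday: Apr 28 2024.

Apr 21 2024, Apr 22 2024, Apr 28 2024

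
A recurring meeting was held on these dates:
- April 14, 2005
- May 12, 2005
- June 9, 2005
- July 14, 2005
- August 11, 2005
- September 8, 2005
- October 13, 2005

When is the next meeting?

November 10, 2005

All dates are Thursdays, 28, 28, 35, 28, 28, 35 days apart.
Specifically, the 2nd Thursday of each month.
November 2005 — 2nd Thursday is November 10, 2005.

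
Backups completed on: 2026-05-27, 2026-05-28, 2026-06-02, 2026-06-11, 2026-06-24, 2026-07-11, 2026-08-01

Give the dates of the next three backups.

2026-08-26, 2026-09-24, 2026-10-27

The spacing grows by 4 each time: 1, 5, 9, 13, 17, 21 days.
Next gap: 25 days. 2026-08-01 + 25 days = 2026-08-26.
Next gap: 29 days. 2026-08-26 + 29 days = 2026-09-24.
Next gap: 33 days. 2026-09-24 + 33 days = 2026-10-27.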